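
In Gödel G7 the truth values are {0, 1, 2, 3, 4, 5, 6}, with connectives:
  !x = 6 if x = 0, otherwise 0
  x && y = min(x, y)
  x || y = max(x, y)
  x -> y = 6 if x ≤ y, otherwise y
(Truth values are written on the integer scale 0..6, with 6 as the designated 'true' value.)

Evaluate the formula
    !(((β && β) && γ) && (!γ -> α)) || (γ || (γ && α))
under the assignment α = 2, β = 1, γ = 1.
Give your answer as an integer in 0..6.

β && β = 1 && 1 = 1
(β && β) && γ = 1 && 1 = 1
!γ = !1 = 0
!γ -> α = 0 -> 2 = 6
((β && β) && γ) && (!γ -> α) = 1 && 6 = 1
!(((β && β) && γ) && (!γ -> α)) = !1 = 0
γ && α = 1 && 2 = 1
γ || (γ && α) = 1 || 1 = 1
!(((β && β) && γ) && (!γ -> α)) || (γ || (γ && α)) = 0 || 1 = 1

1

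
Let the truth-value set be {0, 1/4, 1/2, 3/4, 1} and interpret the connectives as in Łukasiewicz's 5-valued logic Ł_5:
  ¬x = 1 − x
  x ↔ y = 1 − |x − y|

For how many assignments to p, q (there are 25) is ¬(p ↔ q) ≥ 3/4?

value 1: 2 assignments (counts)
value 3/4: 4 assignments (counts)
value 1/2: 6 assignments
value 1/4: 8 assignments
value 0: 5 assignments
So 6 of the 25 assignments meet the threshold.

6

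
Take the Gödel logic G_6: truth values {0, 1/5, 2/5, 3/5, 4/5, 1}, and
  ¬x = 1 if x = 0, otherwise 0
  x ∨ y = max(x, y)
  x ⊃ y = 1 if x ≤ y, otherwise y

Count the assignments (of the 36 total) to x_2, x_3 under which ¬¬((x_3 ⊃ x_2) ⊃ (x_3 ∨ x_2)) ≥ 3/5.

value 1: 35 assignments (counts)
value 0: 1 assignment
So 35 of the 36 assignments meet the threshold.

35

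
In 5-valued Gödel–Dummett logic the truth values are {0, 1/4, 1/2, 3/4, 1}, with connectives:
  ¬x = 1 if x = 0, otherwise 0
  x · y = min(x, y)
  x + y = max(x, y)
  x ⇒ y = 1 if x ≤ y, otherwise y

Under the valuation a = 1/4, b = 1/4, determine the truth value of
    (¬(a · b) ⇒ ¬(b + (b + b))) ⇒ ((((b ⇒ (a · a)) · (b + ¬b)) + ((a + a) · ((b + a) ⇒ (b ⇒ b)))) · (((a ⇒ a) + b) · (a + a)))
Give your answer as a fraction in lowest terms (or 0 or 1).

1/4

a · b = 1/4 · 1/4 = 1/4
¬(a · b) = ¬1/4 = 0
b + b = 1/4 + 1/4 = 1/4
b + (b + b) = 1/4 + 1/4 = 1/4
¬(b + (b + b)) = ¬1/4 = 0
¬(a · b) ⇒ ¬(b + (b + b)) = 0 ⇒ 0 = 1
a · a = 1/4 · 1/4 = 1/4
b ⇒ (a · a) = 1/4 ⇒ 1/4 = 1
¬b = ¬1/4 = 0
b + ¬b = 1/4 + 0 = 1/4
(b ⇒ (a · a)) · (b + ¬b) = 1 · 1/4 = 1/4
a + a = 1/4 + 1/4 = 1/4
b + a = 1/4 + 1/4 = 1/4
b ⇒ b = 1/4 ⇒ 1/4 = 1
(b + a) ⇒ (b ⇒ b) = 1/4 ⇒ 1 = 1
(a + a) · ((b + a) ⇒ (b ⇒ b)) = 1/4 · 1 = 1/4
((b ⇒ (a · a)) · (b + ¬b)) + ((a + a) · ((b + a) ⇒ (b ⇒ b))) = 1/4 + 1/4 = 1/4
a ⇒ a = 1/4 ⇒ 1/4 = 1
(a ⇒ a) + b = 1 + 1/4 = 1
a + a = 1/4 + 1/4 = 1/4
((a ⇒ a) + b) · (a + a) = 1 · 1/4 = 1/4
(((b ⇒ (a · a)) · (b + ¬b)) + ((a + a) · ((b + a) ⇒ (b ⇒ b)))) · (((a ⇒ a) + b) · (a + a)) = 1/4 · 1/4 = 1/4
(¬(a · b) ⇒ ¬(b + (b + b))) ⇒ ((((b ⇒ (a · a)) · (b + ¬b)) + ((a + a) · ((b + a) ⇒ (b ⇒ b)))) · (((a ⇒ a) + b) · (a + a))) = 1 ⇒ 1/4 = 1/4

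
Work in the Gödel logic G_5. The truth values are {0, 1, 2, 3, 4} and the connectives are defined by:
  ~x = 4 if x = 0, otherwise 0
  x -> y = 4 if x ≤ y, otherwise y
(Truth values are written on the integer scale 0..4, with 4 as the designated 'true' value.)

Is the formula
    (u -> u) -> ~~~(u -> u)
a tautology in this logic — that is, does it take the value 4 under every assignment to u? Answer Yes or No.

Counterexample: take u = 0.
u -> u = 0 -> 0 = 4
u -> u = 0 -> 0 = 4
~(u -> u) = ~4 = 0
~~(u -> u) = ~0 = 4
~~~(u -> u) = ~4 = 0
(u -> u) -> ~~~(u -> u) = 4 -> 0 = 0
This gives 0 ≠ 4.

No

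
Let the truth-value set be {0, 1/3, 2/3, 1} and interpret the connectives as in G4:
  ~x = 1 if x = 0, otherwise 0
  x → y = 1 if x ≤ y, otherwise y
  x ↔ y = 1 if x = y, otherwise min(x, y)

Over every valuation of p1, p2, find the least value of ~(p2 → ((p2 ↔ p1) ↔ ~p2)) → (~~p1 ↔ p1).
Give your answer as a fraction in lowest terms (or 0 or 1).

1/3

Take p1 = 1/3, p2 = 1/3:
p2 ↔ p1 = 1/3 ↔ 1/3 = 1
~p2 = ~1/3 = 0
(p2 ↔ p1) ↔ ~p2 = 1 ↔ 0 = 0
p2 → ((p2 ↔ p1) ↔ ~p2) = 1/3 → 0 = 0
~(p2 → ((p2 ↔ p1) ↔ ~p2)) = ~0 = 1
~p1 = ~1/3 = 0
~~p1 = ~0 = 1
~~p1 ↔ p1 = 1 ↔ 1/3 = 1/3
~(p2 → ((p2 ↔ p1) ↔ ~p2)) → (~~p1 ↔ p1) = 1 → 1/3 = 1/3
No assignment yields a value below 1/3, so this is the minimum.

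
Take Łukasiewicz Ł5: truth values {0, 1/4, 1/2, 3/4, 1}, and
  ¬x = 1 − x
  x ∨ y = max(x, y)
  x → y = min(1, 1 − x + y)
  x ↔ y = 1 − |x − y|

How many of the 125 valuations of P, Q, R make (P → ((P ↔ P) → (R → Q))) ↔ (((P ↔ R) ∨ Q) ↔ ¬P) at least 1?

value 1: 32 assignments (counts)
value 3/4: 44 assignments
value 1/2: 28 assignments
value 1/4: 15 assignments
value 0: 6 assignments
So 32 of the 125 assignments meet the threshold.

32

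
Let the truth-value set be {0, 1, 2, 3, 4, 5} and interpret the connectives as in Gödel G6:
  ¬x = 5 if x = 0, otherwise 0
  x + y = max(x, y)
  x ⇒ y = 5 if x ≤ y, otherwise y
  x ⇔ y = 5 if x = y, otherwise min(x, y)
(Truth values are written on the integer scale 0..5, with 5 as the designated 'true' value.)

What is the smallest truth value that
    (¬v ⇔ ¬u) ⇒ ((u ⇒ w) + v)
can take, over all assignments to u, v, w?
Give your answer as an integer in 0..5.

Take u = 1, v = 1, w = 0:
¬v = ¬1 = 0
¬u = ¬1 = 0
¬v ⇔ ¬u = 0 ⇔ 0 = 5
u ⇒ w = 1 ⇒ 0 = 0
(u ⇒ w) + v = 0 + 1 = 1
(¬v ⇔ ¬u) ⇒ ((u ⇒ w) + v) = 5 ⇒ 1 = 1
No assignment yields a value below 1, so this is the minimum.

1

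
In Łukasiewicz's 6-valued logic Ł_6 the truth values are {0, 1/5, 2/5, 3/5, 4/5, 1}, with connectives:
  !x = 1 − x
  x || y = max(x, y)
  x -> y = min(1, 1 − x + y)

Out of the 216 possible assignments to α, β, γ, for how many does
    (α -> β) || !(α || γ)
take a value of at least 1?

126

value 1: 126 assignments (counts)
value 4/5: 30 assignments
value 3/5: 24 assignments
value 2/5: 18 assignments
value 1/5: 12 assignments
value 0: 6 assignments
So 126 of the 216 assignments meet the threshold.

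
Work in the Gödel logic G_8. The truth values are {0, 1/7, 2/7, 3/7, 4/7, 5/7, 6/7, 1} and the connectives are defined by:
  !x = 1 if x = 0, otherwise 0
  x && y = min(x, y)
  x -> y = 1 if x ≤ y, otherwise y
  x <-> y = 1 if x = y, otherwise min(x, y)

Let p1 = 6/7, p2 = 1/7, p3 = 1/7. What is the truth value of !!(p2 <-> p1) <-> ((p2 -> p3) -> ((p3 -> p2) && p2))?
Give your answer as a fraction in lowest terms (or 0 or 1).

1/7

p2 <-> p1 = 1/7 <-> 6/7 = 1/7
!(p2 <-> p1) = !1/7 = 0
!!(p2 <-> p1) = !0 = 1
p2 -> p3 = 1/7 -> 1/7 = 1
p3 -> p2 = 1/7 -> 1/7 = 1
(p3 -> p2) && p2 = 1 && 1/7 = 1/7
(p2 -> p3) -> ((p3 -> p2) && p2) = 1 -> 1/7 = 1/7
!!(p2 <-> p1) <-> ((p2 -> p3) -> ((p3 -> p2) && p2)) = 1 <-> 1/7 = 1/7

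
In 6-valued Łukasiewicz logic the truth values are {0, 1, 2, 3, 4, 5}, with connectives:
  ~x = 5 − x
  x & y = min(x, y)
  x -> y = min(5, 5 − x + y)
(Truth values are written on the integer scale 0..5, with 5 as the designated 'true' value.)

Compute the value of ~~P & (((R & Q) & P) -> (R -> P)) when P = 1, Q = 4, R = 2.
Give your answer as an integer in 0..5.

1

~P = ~1 = 4
~~P = ~4 = 1
R & Q = 2 & 4 = 2
(R & Q) & P = 2 & 1 = 1
R -> P = 2 -> 1 = 4
((R & Q) & P) -> (R -> P) = 1 -> 4 = 5
~~P & (((R & Q) & P) -> (R -> P)) = 1 & 5 = 1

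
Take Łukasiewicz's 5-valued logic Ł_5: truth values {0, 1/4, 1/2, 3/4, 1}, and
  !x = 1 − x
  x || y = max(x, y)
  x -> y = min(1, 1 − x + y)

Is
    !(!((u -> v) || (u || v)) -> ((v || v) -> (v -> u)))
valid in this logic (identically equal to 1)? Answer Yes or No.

No

Counterexample: take u = 0, v = 0.
u -> v = 0 -> 0 = 1
u || v = 0 || 0 = 0
(u -> v) || (u || v) = 1 || 0 = 1
!((u -> v) || (u || v)) = !1 = 0
v || v = 0 || 0 = 0
v -> u = 0 -> 0 = 1
(v || v) -> (v -> u) = 0 -> 1 = 1
!((u -> v) || (u || v)) -> ((v || v) -> (v -> u)) = 0 -> 1 = 1
!(!((u -> v) || (u || v)) -> ((v || v) -> (v -> u))) = !1 = 0
This gives 0 ≠ 1.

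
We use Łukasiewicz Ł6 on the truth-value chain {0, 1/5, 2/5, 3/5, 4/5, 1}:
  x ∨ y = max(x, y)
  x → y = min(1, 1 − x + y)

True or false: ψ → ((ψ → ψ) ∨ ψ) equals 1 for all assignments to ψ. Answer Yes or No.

Yes

ψ = 0 ↦ 1
ψ = 1/5 ↦ 1
ψ = 2/5 ↦ 1
ψ = 3/5 ↦ 1
ψ = 4/5 ↦ 1
ψ = 1 ↦ 1
Every assignment gives a value ≥ 1.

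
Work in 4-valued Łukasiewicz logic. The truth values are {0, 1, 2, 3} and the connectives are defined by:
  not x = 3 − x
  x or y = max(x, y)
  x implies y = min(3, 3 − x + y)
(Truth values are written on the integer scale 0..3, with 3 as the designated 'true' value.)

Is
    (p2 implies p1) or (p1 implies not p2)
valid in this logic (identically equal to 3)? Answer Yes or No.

Counterexample: take p1 = 1, p2 = 3.
p2 implies p1 = 3 implies 1 = 1
not p2 = not 3 = 0
p1 implies not p2 = 1 implies 0 = 2
(p2 implies p1) or (p1 implies not p2) = 1 or 2 = 2
This gives 2 ≠ 3.

No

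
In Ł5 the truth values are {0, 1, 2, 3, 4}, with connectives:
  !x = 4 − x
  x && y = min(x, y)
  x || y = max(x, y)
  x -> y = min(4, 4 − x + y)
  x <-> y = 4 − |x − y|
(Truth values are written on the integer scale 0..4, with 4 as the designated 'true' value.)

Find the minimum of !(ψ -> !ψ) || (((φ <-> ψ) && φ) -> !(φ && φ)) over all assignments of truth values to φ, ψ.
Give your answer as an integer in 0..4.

2

Take φ = 3, ψ = 2:
!ψ = !2 = 2
ψ -> !ψ = 2 -> 2 = 4
!(ψ -> !ψ) = !4 = 0
φ <-> ψ = 3 <-> 2 = 3
(φ <-> ψ) && φ = 3 && 3 = 3
φ && φ = 3 && 3 = 3
!(φ && φ) = !3 = 1
((φ <-> ψ) && φ) -> !(φ && φ) = 3 -> 1 = 2
!(ψ -> !ψ) || (((φ <-> ψ) && φ) -> !(φ && φ)) = 0 || 2 = 2
No assignment yields a value below 2, so this is the minimum.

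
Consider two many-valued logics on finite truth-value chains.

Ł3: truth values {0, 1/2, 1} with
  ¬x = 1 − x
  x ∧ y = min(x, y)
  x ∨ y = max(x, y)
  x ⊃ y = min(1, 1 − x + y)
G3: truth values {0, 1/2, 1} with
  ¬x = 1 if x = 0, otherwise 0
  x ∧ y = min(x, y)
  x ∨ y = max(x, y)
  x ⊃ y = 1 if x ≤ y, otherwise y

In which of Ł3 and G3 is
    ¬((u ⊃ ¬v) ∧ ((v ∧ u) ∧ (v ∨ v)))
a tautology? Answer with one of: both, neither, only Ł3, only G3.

only G3

In Ł3: at u = 1/2, v = 1/2 the value is 1/2 — not a tautology.
In G3: every assignment gives 1 — tautology.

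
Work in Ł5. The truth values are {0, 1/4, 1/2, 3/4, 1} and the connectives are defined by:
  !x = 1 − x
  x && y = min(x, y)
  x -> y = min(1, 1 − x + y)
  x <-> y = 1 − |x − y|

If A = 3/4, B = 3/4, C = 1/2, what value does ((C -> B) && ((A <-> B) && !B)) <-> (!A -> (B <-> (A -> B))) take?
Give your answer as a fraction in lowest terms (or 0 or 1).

1/4

C -> B = 1/2 -> 3/4 = 1
A <-> B = 3/4 <-> 3/4 = 1
!B = !3/4 = 1/4
(A <-> B) && !B = 1 && 1/4 = 1/4
(C -> B) && ((A <-> B) && !B) = 1 && 1/4 = 1/4
!A = !3/4 = 1/4
A -> B = 3/4 -> 3/4 = 1
B <-> (A -> B) = 3/4 <-> 1 = 3/4
!A -> (B <-> (A -> B)) = 1/4 -> 3/4 = 1
((C -> B) && ((A <-> B) && !B)) <-> (!A -> (B <-> (A -> B))) = 1/4 <-> 1 = 1/4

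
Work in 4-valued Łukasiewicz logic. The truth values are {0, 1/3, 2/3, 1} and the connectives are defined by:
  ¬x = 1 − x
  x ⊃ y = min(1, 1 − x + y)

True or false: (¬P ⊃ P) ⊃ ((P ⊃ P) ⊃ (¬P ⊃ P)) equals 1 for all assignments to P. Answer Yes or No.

Yes

P = 0 ↦ 1
P = 1/3 ↦ 1
P = 2/3 ↦ 1
P = 1 ↦ 1
Every assignment gives a value ≥ 1.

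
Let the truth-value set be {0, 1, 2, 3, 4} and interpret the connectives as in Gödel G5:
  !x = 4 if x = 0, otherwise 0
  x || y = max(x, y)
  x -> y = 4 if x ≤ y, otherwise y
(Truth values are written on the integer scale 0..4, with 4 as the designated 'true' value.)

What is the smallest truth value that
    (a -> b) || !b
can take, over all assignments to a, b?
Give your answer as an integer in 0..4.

Take a = 2, b = 1:
a -> b = 2 -> 1 = 1
!b = !1 = 0
(a -> b) || !b = 1 || 0 = 1
No assignment yields a value below 1, so this is the minimum.

1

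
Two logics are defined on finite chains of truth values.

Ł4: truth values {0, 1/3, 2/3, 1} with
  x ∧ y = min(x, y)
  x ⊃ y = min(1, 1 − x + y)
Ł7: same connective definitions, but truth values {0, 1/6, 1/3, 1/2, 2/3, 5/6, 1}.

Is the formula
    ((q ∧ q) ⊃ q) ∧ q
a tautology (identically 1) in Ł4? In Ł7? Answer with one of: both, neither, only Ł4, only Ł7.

neither

In Ł4: at q = 0 the value is 0 — not a tautology.
In Ł7: at q = 0 the value is 0 — not a tautology.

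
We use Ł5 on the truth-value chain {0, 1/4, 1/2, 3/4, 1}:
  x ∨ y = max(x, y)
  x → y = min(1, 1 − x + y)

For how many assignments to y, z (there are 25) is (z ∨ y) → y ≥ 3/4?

19

value 1: 15 assignments (counts)
value 3/4: 4 assignments (counts)
value 1/2: 3 assignments
value 1/4: 2 assignments
value 0: 1 assignment
So 19 of the 25 assignments meet the threshold.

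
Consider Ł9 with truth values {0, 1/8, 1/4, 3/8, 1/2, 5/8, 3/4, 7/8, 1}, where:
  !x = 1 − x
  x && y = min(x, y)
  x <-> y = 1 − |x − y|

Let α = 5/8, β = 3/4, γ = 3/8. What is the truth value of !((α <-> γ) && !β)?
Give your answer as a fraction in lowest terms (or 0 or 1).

α <-> γ = 5/8 <-> 3/8 = 3/4
!β = !3/4 = 1/4
(α <-> γ) && !β = 3/4 && 1/4 = 1/4
!((α <-> γ) && !β) = !1/4 = 3/4

3/4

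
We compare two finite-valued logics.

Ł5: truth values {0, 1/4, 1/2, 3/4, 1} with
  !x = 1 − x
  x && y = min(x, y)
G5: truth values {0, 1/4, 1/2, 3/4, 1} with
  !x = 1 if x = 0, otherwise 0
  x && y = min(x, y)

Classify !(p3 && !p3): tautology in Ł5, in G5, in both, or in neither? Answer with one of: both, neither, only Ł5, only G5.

In Ł5: at p3 = 1/4 the value is 3/4 — not a tautology.
In G5: every assignment gives 1 — tautology.

only G5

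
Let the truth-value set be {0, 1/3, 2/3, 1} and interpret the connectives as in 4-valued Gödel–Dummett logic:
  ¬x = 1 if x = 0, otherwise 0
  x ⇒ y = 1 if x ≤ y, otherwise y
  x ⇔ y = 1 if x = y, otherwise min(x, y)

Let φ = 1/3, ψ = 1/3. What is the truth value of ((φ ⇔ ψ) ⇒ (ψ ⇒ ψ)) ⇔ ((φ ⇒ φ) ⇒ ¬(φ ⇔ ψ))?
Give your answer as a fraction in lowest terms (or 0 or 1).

φ ⇔ ψ = 1/3 ⇔ 1/3 = 1
ψ ⇒ ψ = 1/3 ⇒ 1/3 = 1
(φ ⇔ ψ) ⇒ (ψ ⇒ ψ) = 1 ⇒ 1 = 1
φ ⇒ φ = 1/3 ⇒ 1/3 = 1
φ ⇔ ψ = 1/3 ⇔ 1/3 = 1
¬(φ ⇔ ψ) = ¬1 = 0
(φ ⇒ φ) ⇒ ¬(φ ⇔ ψ) = 1 ⇒ 0 = 0
((φ ⇔ ψ) ⇒ (ψ ⇒ ψ)) ⇔ ((φ ⇒ φ) ⇒ ¬(φ ⇔ ψ)) = 1 ⇔ 0 = 0

0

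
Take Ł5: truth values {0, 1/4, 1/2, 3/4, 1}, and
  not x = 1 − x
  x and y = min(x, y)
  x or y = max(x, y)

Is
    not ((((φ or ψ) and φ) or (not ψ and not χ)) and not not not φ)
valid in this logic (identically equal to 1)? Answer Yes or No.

Counterexample: take φ = 0, ψ = 0, χ = 0.
φ or ψ = 0 or 0 = 0
(φ or ψ) and φ = 0 and 0 = 0
not ψ = not 0 = 1
not χ = not 0 = 1
not ψ and not χ = 1 and 1 = 1
((φ or ψ) and φ) or (not ψ and not χ) = 0 or 1 = 1
not φ = not 0 = 1
not not φ = not 1 = 0
not not not φ = not 0 = 1
(((φ or ψ) and φ) or (not ψ and not χ)) and not not not φ = 1 and 1 = 1
not ((((φ or ψ) and φ) or (not ψ and not χ)) and not not not φ) = not 1 = 0
This gives 0 ≠ 1.

No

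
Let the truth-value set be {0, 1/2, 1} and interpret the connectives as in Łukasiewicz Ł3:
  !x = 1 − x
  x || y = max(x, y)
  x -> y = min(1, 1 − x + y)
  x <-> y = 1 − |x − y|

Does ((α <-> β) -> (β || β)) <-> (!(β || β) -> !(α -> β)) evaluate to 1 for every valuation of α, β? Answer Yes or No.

No

Counterexample: take α = 0, β = 1/2.
α <-> β = 0 <-> 1/2 = 1/2
β || β = 1/2 || 1/2 = 1/2
(α <-> β) -> (β || β) = 1/2 -> 1/2 = 1
β || β = 1/2 || 1/2 = 1/2
!(β || β) = !1/2 = 1/2
α -> β = 0 -> 1/2 = 1
!(α -> β) = !1 = 0
!(β || β) -> !(α -> β) = 1/2 -> 0 = 1/2
((α <-> β) -> (β || β)) <-> (!(β || β) -> !(α -> β)) = 1 <-> 1/2 = 1/2
This gives 1/2 ≠ 1.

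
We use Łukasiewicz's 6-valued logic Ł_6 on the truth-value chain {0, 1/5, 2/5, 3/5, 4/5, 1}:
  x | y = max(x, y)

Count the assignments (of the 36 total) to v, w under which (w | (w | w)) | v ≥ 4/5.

value 1: 11 assignments (counts)
value 4/5: 9 assignments (counts)
value 3/5: 7 assignments
value 2/5: 5 assignments
value 1/5: 3 assignments
value 0: 1 assignment
So 20 of the 36 assignments meet the threshold.

20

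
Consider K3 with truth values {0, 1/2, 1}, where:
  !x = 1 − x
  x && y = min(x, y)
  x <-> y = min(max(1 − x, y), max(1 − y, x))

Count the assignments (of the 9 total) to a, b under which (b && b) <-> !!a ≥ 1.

2

a = 0, b = 0 ↦ 1  ≥
a = 0, b = 1/2 ↦ 1/2  <
a = 0, b = 1 ↦ 0  <
a = 1/2, b = 0 ↦ 1/2  <
a = 1/2, b = 1/2 ↦ 1/2  <
a = 1/2, b = 1 ↦ 1/2  <
a = 1, b = 0 ↦ 0  <
a = 1, b = 1/2 ↦ 1/2  <
a = 1, b = 1 ↦ 1  ≥
So 2 of the 9 assignments meet the threshold.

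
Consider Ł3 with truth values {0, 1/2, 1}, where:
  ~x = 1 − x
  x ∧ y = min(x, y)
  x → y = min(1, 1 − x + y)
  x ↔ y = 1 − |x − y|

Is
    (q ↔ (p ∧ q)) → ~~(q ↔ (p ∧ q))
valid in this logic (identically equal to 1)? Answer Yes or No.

Yes

p = 0, q = 0 ↦ 1
p = 0, q = 1/2 ↦ 1
p = 0, q = 1 ↦ 1
p = 1/2, q = 0 ↦ 1
p = 1/2, q = 1/2 ↦ 1
p = 1/2, q = 1 ↦ 1
p = 1, q = 0 ↦ 1
p = 1, q = 1/2 ↦ 1
p = 1, q = 1 ↦ 1
Every assignment gives a value ≥ 1.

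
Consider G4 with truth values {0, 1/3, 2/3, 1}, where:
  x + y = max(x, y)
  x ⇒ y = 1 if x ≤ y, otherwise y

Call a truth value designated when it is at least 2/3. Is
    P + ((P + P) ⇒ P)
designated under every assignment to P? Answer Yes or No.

P = 0 ↦ 1
P = 1/3 ↦ 1
P = 2/3 ↦ 1
P = 1 ↦ 1
Every assignment gives a value ≥ 2/3.

Yes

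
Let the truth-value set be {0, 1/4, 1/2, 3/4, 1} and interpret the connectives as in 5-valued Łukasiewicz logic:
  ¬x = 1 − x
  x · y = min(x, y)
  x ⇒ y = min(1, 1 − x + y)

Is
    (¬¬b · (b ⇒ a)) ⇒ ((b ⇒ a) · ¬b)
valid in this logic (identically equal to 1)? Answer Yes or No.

Counterexample: take a = 1/4, b = 3/4.
¬b = ¬3/4 = 1/4
¬¬b = ¬1/4 = 3/4
b ⇒ a = 3/4 ⇒ 1/4 = 1/2
¬¬b · (b ⇒ a) = 3/4 · 1/2 = 1/2
b ⇒ a = 3/4 ⇒ 1/4 = 1/2
¬b = ¬3/4 = 1/4
(b ⇒ a) · ¬b = 1/2 · 1/4 = 1/4
(¬¬b · (b ⇒ a)) ⇒ ((b ⇒ a) · ¬b) = 1/2 ⇒ 1/4 = 3/4
This gives 3/4 ≠ 1.

No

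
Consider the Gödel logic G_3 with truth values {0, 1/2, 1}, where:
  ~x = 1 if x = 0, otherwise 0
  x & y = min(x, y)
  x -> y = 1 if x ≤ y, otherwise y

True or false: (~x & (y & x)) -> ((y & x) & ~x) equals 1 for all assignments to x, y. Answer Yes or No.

x = 0, y = 0 ↦ 1
x = 0, y = 1/2 ↦ 1
x = 0, y = 1 ↦ 1
x = 1/2, y = 0 ↦ 1
x = 1/2, y = 1/2 ↦ 1
x = 1/2, y = 1 ↦ 1
x = 1, y = 0 ↦ 1
x = 1, y = 1/2 ↦ 1
x = 1, y = 1 ↦ 1
Every assignment gives a value ≥ 1.

Yes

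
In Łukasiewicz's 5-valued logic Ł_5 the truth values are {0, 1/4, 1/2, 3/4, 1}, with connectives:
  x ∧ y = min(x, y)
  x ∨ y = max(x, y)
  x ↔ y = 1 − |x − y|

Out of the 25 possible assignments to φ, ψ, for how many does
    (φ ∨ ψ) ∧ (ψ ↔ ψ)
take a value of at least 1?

9

value 1: 9 assignments (counts)
value 3/4: 7 assignments
value 1/2: 5 assignments
value 1/4: 3 assignments
value 0: 1 assignment
So 9 of the 25 assignments meet the threshold.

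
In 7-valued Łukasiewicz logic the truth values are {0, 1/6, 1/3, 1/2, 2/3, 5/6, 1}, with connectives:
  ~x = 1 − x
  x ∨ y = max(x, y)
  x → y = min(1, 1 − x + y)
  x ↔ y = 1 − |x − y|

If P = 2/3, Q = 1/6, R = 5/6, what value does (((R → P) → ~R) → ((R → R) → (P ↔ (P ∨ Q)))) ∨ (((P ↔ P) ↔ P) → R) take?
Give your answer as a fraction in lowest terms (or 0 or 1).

1

R → P = 5/6 → 2/3 = 5/6
~R = ~5/6 = 1/6
(R → P) → ~R = 5/6 → 1/6 = 1/3
R → R = 5/6 → 5/6 = 1
P ∨ Q = 2/3 ∨ 1/6 = 2/3
P ↔ (P ∨ Q) = 2/3 ↔ 2/3 = 1
(R → R) → (P ↔ (P ∨ Q)) = 1 → 1 = 1
((R → P) → ~R) → ((R → R) → (P ↔ (P ∨ Q))) = 1/3 → 1 = 1
P ↔ P = 2/3 ↔ 2/3 = 1
(P ↔ P) ↔ P = 1 ↔ 2/3 = 2/3
((P ↔ P) ↔ P) → R = 2/3 → 5/6 = 1
(((R → P) → ~R) → ((R → R) → (P ↔ (P ∨ Q)))) ∨ (((P ↔ P) ↔ P) → R) = 1 ∨ 1 = 1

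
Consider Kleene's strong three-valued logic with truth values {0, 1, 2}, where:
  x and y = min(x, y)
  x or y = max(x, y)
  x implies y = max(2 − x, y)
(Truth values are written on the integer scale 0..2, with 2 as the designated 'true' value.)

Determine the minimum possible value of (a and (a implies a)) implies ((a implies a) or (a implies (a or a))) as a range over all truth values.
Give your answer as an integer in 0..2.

Take a = 1:
a implies a = 1 implies 1 = 1
a and (a implies a) = 1 and 1 = 1
a implies a = 1 implies 1 = 1
a or a = 1 or 1 = 1
a implies (a or a) = 1 implies 1 = 1
(a implies a) or (a implies (a or a)) = 1 or 1 = 1
(a and (a implies a)) implies ((a implies a) or (a implies (a or a))) = 1 implies 1 = 1
No assignment yields a value below 1, so this is the minimum.

1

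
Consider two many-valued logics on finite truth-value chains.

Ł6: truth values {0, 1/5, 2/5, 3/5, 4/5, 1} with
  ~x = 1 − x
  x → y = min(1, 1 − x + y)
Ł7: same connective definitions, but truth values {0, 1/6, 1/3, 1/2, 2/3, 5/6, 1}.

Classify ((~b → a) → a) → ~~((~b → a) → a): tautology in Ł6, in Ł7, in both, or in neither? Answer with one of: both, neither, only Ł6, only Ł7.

both

In Ł6: every assignment gives 1 — tautology.
In Ł7: every assignment gives 1 — tautology.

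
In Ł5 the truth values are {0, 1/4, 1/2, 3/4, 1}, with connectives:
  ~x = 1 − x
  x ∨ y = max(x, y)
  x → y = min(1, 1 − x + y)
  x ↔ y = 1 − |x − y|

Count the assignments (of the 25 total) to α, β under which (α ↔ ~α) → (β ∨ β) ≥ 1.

17

value 1: 17 assignments (counts)
value 3/4: 3 assignments
value 1/2: 3 assignments
value 1/4: 1 assignment
value 0: 1 assignment
So 17 of the 25 assignments meet the threshold.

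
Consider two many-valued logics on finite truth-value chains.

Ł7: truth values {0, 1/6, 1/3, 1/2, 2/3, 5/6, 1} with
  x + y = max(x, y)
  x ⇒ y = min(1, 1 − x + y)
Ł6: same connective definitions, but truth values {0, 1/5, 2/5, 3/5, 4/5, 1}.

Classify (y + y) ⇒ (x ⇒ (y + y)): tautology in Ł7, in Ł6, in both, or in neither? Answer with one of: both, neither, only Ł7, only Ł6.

both

In Ł7: every assignment gives 1 — tautology.
In Ł6: every assignment gives 1 — tautology.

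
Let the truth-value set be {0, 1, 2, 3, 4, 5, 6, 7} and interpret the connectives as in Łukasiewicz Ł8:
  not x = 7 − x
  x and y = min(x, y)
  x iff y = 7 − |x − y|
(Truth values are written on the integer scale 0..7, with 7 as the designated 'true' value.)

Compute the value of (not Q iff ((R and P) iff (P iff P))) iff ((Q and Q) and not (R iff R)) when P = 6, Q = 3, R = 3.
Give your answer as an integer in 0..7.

not Q = not 3 = 4
R and P = 3 and 6 = 3
P iff P = 6 iff 6 = 7
(R and P) iff (P iff P) = 3 iff 7 = 3
not Q iff ((R and P) iff (P iff P)) = 4 iff 3 = 6
Q and Q = 3 and 3 = 3
R iff R = 3 iff 3 = 7
not (R iff R) = not 7 = 0
(Q and Q) and not (R iff R) = 3 and 0 = 0
(not Q iff ((R and P) iff (P iff P))) iff ((Q and Q) and not (R iff R)) = 6 iff 0 = 1

1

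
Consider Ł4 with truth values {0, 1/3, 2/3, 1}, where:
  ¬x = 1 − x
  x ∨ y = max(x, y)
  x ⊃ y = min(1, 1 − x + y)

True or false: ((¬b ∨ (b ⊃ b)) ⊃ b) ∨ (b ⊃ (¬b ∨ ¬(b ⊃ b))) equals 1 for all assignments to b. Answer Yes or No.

No

Counterexample: take b = 2/3.
¬b = ¬2/3 = 1/3
b ⊃ b = 2/3 ⊃ 2/3 = 1
¬b ∨ (b ⊃ b) = 1/3 ∨ 1 = 1
(¬b ∨ (b ⊃ b)) ⊃ b = 1 ⊃ 2/3 = 2/3
¬b = ¬2/3 = 1/3
b ⊃ b = 2/3 ⊃ 2/3 = 1
¬(b ⊃ b) = ¬1 = 0
¬b ∨ ¬(b ⊃ b) = 1/3 ∨ 0 = 1/3
b ⊃ (¬b ∨ ¬(b ⊃ b)) = 2/3 ⊃ 1/3 = 2/3
((¬b ∨ (b ⊃ b)) ⊃ b) ∨ (b ⊃ (¬b ∨ ¬(b ⊃ b))) = 2/3 ∨ 2/3 = 2/3
This gives 2/3 ≠ 1.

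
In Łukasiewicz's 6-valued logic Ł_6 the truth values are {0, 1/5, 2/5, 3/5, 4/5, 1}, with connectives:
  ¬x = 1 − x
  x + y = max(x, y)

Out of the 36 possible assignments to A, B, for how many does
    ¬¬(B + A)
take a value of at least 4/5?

20

value 1: 11 assignments (counts)
value 4/5: 9 assignments (counts)
value 3/5: 7 assignments
value 2/5: 5 assignments
value 1/5: 3 assignments
value 0: 1 assignment
So 20 of the 36 assignments meet the threshold.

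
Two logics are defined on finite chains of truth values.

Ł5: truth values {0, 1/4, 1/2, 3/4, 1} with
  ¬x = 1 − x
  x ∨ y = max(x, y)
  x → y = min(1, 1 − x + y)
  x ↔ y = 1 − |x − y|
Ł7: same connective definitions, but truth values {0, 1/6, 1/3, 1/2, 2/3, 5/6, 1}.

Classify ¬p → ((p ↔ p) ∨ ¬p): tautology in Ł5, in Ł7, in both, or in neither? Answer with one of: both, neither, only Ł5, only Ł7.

both

In Ł5: every assignment gives 1 — tautology.
In Ł7: every assignment gives 1 — tautology.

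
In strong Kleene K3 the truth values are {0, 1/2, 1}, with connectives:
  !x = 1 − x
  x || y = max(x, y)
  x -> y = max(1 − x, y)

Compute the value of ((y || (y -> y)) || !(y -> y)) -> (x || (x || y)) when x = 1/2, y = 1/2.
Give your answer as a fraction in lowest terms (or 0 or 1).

1/2

y -> y = 1/2 -> 1/2 = 1/2
y || (y -> y) = 1/2 || 1/2 = 1/2
y -> y = 1/2 -> 1/2 = 1/2
!(y -> y) = !1/2 = 1/2
(y || (y -> y)) || !(y -> y) = 1/2 || 1/2 = 1/2
x || y = 1/2 || 1/2 = 1/2
x || (x || y) = 1/2 || 1/2 = 1/2
((y || (y -> y)) || !(y -> y)) -> (x || (x || y)) = 1/2 -> 1/2 = 1/2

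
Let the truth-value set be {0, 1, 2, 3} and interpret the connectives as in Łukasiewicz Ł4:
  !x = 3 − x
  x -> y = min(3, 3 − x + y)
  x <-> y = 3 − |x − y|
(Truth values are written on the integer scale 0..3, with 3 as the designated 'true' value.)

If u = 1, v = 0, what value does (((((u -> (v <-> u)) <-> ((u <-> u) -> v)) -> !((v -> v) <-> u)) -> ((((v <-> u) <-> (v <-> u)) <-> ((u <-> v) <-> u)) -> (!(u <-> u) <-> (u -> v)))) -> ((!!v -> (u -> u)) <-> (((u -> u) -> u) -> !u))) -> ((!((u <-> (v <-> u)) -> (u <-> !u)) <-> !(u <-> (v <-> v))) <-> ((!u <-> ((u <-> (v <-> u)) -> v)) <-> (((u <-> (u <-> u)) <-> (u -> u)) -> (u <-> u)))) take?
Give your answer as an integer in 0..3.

v <-> u = 0 <-> 1 = 2
u -> (v <-> u) = 1 -> 2 = 3
u <-> u = 1 <-> 1 = 3
(u <-> u) -> v = 3 -> 0 = 0
(u -> (v <-> u)) <-> ((u <-> u) -> v) = 3 <-> 0 = 0
v -> v = 0 -> 0 = 3
(v -> v) <-> u = 3 <-> 1 = 1
!((v -> v) <-> u) = !1 = 2
((u -> (v <-> u)) <-> ((u <-> u) -> v)) -> !((v -> v) <-> u) = 0 -> 2 = 3
v <-> u = 0 <-> 1 = 2
v <-> u = 0 <-> 1 = 2
(v <-> u) <-> (v <-> u) = 2 <-> 2 = 3
u <-> v = 1 <-> 0 = 2
(u <-> v) <-> u = 2 <-> 1 = 2
((v <-> u) <-> (v <-> u)) <-> ((u <-> v) <-> u) = 3 <-> 2 = 2
u <-> u = 1 <-> 1 = 3
!(u <-> u) = !3 = 0
u -> v = 1 -> 0 = 2
!(u <-> u) <-> (u -> v) = 0 <-> 2 = 1
(((v <-> u) <-> (v <-> u)) <-> ((u <-> v) <-> u)) -> (!(u <-> u) <-> (u -> v)) = 2 -> 1 = 2
(((u -> (v <-> u)) <-> ((u <-> u) -> v)) -> !((v -> v) <-> u)) -> ((((v <-> u) <-> (v <-> u)) <-> ((u <-> v) <-> u)) -> (!(u <-> u) <-> (u -> v))) = 3 -> 2 = 2
!v = !0 = 3
!!v = !3 = 0
u -> u = 1 -> 1 = 3
!!v -> (u -> u) = 0 -> 3 = 3
u -> u = 1 -> 1 = 3
(u -> u) -> u = 3 -> 1 = 1
!u = !1 = 2
((u -> u) -> u) -> !u = 1 -> 2 = 3
(!!v -> (u -> u)) <-> (((u -> u) -> u) -> !u) = 3 <-> 3 = 3
((((u -> (v <-> u)) <-> ((u <-> u) -> v)) -> !((v -> v) <-> u)) -> ((((v <-> u) <-> (v <-> u)) <-> ((u <-> v) <-> u)) -> (!(u <-> u) <-> (u -> v)))) -> ((!!v -> (u -> u)) <-> (((u -> u) -> u) -> !u)) = 2 -> 3 = 3
v <-> u = 0 <-> 1 = 2
u <-> (v <-> u) = 1 <-> 2 = 2
!u = !1 = 2
u <-> !u = 1 <-> 2 = 2
(u <-> (v <-> u)) -> (u <-> !u) = 2 -> 2 = 3
!((u <-> (v <-> u)) -> (u <-> !u)) = !3 = 0
v <-> v = 0 <-> 0 = 3
u <-> (v <-> v) = 1 <-> 3 = 1
!(u <-> (v <-> v)) = !1 = 2
!((u <-> (v <-> u)) -> (u <-> !u)) <-> !(u <-> (v <-> v)) = 0 <-> 2 = 1
!u = !1 = 2
v <-> u = 0 <-> 1 = 2
u <-> (v <-> u) = 1 <-> 2 = 2
(u <-> (v <-> u)) -> v = 2 -> 0 = 1
!u <-> ((u <-> (v <-> u)) -> v) = 2 <-> 1 = 2
u <-> u = 1 <-> 1 = 3
u <-> (u <-> u) = 1 <-> 3 = 1
u -> u = 1 -> 1 = 3
(u <-> (u <-> u)) <-> (u -> u) = 1 <-> 3 = 1
u <-> u = 1 <-> 1 = 3
((u <-> (u <-> u)) <-> (u -> u)) -> (u <-> u) = 1 -> 3 = 3
(!u <-> ((u <-> (v <-> u)) -> v)) <-> (((u <-> (u <-> u)) <-> (u -> u)) -> (u <-> u)) = 2 <-> 3 = 2
(!((u <-> (v <-> u)) -> (u <-> !u)) <-> !(u <-> (v <-> v))) <-> ((!u <-> ((u <-> (v <-> u)) -> v)) <-> (((u <-> (u <-> u)) <-> (u -> u)) -> (u <-> u))) = 1 <-> 2 = 2
(((((u -> (v <-> u)) <-> ((u <-> u) -> v)) -> !((v -> v) <-> u)) -> ((((v <-> u) <-> (v <-> u)) <-> ((u <-> v) <-> u)) -> (!(u <-> u) <-> (u -> v)))) -> ((!!v -> (u -> u)) <-> (((u -> u) -> u) -> !u))) -> ((!((u <-> (v <-> u)) -> (u <-> !u)) <-> !(u <-> (v <-> v))) <-> ((!u <-> ((u <-> (v <-> u)) -> v)) <-> (((u <-> (u <-> u)) <-> (u -> u)) -> (u <-> u)))) = 3 -> 2 = 2

2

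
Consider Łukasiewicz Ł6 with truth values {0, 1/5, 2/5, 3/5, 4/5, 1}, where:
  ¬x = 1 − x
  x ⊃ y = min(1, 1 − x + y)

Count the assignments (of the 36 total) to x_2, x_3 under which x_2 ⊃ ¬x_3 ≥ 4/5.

value 1: 21 assignments (counts)
value 4/5: 5 assignments (counts)
value 3/5: 4 assignments
value 2/5: 3 assignments
value 1/5: 2 assignments
value 0: 1 assignment
So 26 of the 36 assignments meet the threshold.

26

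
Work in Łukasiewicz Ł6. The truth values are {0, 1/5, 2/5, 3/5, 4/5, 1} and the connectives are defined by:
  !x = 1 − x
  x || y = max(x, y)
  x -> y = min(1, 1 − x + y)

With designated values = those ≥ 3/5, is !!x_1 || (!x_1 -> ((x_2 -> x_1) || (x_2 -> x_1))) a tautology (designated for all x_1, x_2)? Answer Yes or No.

Counterexample: take x_1 = 0, x_2 = 3/5.
!x_1 = !0 = 1
!!x_1 = !1 = 0
!x_1 = !0 = 1
x_2 -> x_1 = 3/5 -> 0 = 2/5
x_2 -> x_1 = 3/5 -> 0 = 2/5
(x_2 -> x_1) || (x_2 -> x_1) = 2/5 || 2/5 = 2/5
!x_1 -> ((x_2 -> x_1) || (x_2 -> x_1)) = 1 -> 2/5 = 2/5
!!x_1 || (!x_1 -> ((x_2 -> x_1) || (x_2 -> x_1))) = 0 || 2/5 = 2/5
This gives 2/5, which is below 3/5.

No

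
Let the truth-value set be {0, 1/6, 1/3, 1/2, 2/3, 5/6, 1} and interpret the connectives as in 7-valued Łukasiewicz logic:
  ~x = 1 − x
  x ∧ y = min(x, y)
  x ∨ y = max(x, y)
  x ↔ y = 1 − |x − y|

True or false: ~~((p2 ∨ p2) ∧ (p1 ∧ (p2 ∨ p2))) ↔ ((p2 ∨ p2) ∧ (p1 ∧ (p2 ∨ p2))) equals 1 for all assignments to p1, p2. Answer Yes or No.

At p1 = 1/3, p2 = 1, for instance:
p2 ∨ p2 = 1 ∨ 1 = 1
p2 ∨ p2 = 1 ∨ 1 = 1
p1 ∧ (p2 ∨ p2) = 1/3 ∧ 1 = 1/3
(p2 ∨ p2) ∧ (p1 ∧ (p2 ∨ p2)) = 1 ∧ 1/3 = 1/3
~((p2 ∨ p2) ∧ (p1 ∧ (p2 ∨ p2))) = ~1/3 = 2/3
~~((p2 ∨ p2) ∧ (p1 ∧ (p2 ∨ p2))) = ~2/3 = 1/3
~~((p2 ∨ p2) ∧ (p1 ∧ (p2 ∨ p2))) ↔ ((p2 ∨ p2) ∧ (p1 ∧ (p2 ∨ p2))) = 1/3 ↔ 1/3 = 1
and checking the remaining 48 assignments likewise gives ≥ 1 in every case.

Yes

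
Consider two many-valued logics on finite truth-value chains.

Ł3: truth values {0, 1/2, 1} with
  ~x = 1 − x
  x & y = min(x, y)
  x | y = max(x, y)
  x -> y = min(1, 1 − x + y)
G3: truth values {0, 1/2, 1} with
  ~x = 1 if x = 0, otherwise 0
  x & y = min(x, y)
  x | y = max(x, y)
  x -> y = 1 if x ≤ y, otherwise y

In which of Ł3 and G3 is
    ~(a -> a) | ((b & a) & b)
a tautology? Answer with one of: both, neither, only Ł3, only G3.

neither

In Ł3: at a = 0, b = 0 the value is 0 — not a tautology.
In G3: at a = 0, b = 0 the value is 0 — not a tautology.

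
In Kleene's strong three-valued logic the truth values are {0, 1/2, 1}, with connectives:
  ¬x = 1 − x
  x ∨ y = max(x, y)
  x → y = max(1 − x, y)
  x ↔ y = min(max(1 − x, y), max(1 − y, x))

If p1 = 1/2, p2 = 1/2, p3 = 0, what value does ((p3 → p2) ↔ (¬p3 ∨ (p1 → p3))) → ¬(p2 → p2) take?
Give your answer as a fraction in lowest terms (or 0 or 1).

p3 → p2 = 0 → 1/2 = 1
¬p3 = ¬0 = 1
p1 → p3 = 1/2 → 0 = 1/2
¬p3 ∨ (p1 → p3) = 1 ∨ 1/2 = 1
(p3 → p2) ↔ (¬p3 ∨ (p1 → p3)) = 1 ↔ 1 = 1
p2 → p2 = 1/2 → 1/2 = 1/2
¬(p2 → p2) = ¬1/2 = 1/2
((p3 → p2) ↔ (¬p3 ∨ (p1 → p3))) → ¬(p2 → p2) = 1 → 1/2 = 1/2

1/2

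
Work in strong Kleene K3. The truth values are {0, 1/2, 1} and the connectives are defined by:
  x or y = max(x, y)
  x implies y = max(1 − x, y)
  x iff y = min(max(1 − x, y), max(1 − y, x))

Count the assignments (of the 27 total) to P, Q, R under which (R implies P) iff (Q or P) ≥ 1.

12

value 1: 12 assignments (counts)
value 1/2: 13 assignments
value 0: 2 assignments
So 12 of the 27 assignments meet the threshold.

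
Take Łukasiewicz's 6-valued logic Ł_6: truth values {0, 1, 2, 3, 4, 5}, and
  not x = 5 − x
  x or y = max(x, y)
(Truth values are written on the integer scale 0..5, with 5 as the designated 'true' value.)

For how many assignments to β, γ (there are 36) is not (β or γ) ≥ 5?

value 5: 1 assignment (counts)
value 4: 3 assignments
value 3: 5 assignments
value 2: 7 assignments
value 1: 9 assignments
value 0: 11 assignments
So 1 of the 36 assignments meets the threshold.

1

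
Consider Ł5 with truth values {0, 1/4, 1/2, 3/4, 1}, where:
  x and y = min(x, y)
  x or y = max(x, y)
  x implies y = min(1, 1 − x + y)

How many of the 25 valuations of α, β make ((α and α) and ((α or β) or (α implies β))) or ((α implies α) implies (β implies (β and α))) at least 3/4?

19

value 1: 15 assignments (counts)
value 3/4: 4 assignments (counts)
value 1/2: 3 assignments
value 1/4: 2 assignments
value 0: 1 assignment
So 19 of the 25 assignments meet the threshold.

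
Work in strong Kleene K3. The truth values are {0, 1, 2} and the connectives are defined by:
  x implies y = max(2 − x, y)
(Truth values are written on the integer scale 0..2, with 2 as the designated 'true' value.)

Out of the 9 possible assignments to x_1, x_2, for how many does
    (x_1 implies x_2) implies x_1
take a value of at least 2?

x_1 = 0, x_2 = 0 ↦ 0  <
x_1 = 0, x_2 = 1 ↦ 0  <
x_1 = 0, x_2 = 2 ↦ 0  <
x_1 = 1, x_2 = 0 ↦ 1  <
x_1 = 1, x_2 = 1 ↦ 1  <
x_1 = 1, x_2 = 2 ↦ 1  <
x_1 = 2, x_2 = 0 ↦ 2  ≥
x_1 = 2, x_2 = 1 ↦ 2  ≥
x_1 = 2, x_2 = 2 ↦ 2  ≥
So 3 of the 9 assignments meet the threshold.

3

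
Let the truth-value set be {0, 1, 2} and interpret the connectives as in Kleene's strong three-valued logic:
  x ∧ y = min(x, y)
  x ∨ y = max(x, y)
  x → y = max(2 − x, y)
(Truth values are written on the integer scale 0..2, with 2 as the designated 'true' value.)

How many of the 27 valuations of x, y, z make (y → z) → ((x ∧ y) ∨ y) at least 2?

9

value 2: 9 assignments (counts)
value 1: 9 assignments
value 0: 9 assignments
So 9 of the 27 assignments meet the threshold.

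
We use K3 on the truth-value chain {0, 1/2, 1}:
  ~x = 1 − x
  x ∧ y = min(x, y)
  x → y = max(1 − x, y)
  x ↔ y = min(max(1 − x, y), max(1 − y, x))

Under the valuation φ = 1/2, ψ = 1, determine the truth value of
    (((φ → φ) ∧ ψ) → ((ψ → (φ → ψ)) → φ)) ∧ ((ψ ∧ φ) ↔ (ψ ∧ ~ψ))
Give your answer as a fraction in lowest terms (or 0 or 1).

1/2

φ → φ = 1/2 → 1/2 = 1/2
(φ → φ) ∧ ψ = 1/2 ∧ 1 = 1/2
φ → ψ = 1/2 → 1 = 1
ψ → (φ → ψ) = 1 → 1 = 1
(ψ → (φ → ψ)) → φ = 1 → 1/2 = 1/2
((φ → φ) ∧ ψ) → ((ψ → (φ → ψ)) → φ) = 1/2 → 1/2 = 1/2
ψ ∧ φ = 1 ∧ 1/2 = 1/2
~ψ = ~1 = 0
ψ ∧ ~ψ = 1 ∧ 0 = 0
(ψ ∧ φ) ↔ (ψ ∧ ~ψ) = 1/2 ↔ 0 = 1/2
(((φ → φ) ∧ ψ) → ((ψ → (φ → ψ)) → φ)) ∧ ((ψ ∧ φ) ↔ (ψ ∧ ~ψ)) = 1/2 ∧ 1/2 = 1/2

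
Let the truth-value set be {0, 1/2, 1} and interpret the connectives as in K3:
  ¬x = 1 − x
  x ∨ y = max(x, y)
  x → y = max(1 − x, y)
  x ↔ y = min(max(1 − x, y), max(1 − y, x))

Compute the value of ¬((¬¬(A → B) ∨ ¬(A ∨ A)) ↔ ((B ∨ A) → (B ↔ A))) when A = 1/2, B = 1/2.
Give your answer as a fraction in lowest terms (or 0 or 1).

A → B = 1/2 → 1/2 = 1/2
¬(A → B) = ¬1/2 = 1/2
¬¬(A → B) = ¬1/2 = 1/2
A ∨ A = 1/2 ∨ 1/2 = 1/2
¬(A ∨ A) = ¬1/2 = 1/2
¬¬(A → B) ∨ ¬(A ∨ A) = 1/2 ∨ 1/2 = 1/2
B ∨ A = 1/2 ∨ 1/2 = 1/2
B ↔ A = 1/2 ↔ 1/2 = 1/2
(B ∨ A) → (B ↔ A) = 1/2 → 1/2 = 1/2
(¬¬(A → B) ∨ ¬(A ∨ A)) ↔ ((B ∨ A) → (B ↔ A)) = 1/2 ↔ 1/2 = 1/2
¬((¬¬(A → B) ∨ ¬(A ∨ A)) ↔ ((B ∨ A) → (B ↔ A))) = ¬1/2 = 1/2

1/2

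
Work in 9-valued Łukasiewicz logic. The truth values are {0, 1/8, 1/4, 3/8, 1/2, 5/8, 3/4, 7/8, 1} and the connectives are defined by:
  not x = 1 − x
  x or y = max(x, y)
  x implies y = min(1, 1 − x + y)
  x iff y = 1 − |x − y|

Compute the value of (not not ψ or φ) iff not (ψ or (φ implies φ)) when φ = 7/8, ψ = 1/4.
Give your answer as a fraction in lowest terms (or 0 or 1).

1/8

not ψ = not 1/4 = 3/4
not not ψ = not 3/4 = 1/4
not not ψ or φ = 1/4 or 7/8 = 7/8
φ implies φ = 7/8 implies 7/8 = 1
ψ or (φ implies φ) = 1/4 or 1 = 1
not (ψ or (φ implies φ)) = not 1 = 0
(not not ψ or φ) iff not (ψ or (φ implies φ)) = 7/8 iff 0 = 1/8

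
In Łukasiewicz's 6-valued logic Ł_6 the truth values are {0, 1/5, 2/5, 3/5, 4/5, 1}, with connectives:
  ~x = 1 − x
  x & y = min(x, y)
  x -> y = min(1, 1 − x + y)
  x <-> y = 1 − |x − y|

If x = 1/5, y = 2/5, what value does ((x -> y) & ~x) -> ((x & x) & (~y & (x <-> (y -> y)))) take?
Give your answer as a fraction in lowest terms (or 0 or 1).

2/5

x -> y = 1/5 -> 2/5 = 1
~x = ~1/5 = 4/5
(x -> y) & ~x = 1 & 4/5 = 4/5
x & x = 1/5 & 1/5 = 1/5
~y = ~2/5 = 3/5
y -> y = 2/5 -> 2/5 = 1
x <-> (y -> y) = 1/5 <-> 1 = 1/5
~y & (x <-> (y -> y)) = 3/5 & 1/5 = 1/5
(x & x) & (~y & (x <-> (y -> y))) = 1/5 & 1/5 = 1/5
((x -> y) & ~x) -> ((x & x) & (~y & (x <-> (y -> y)))) = 4/5 -> 1/5 = 2/5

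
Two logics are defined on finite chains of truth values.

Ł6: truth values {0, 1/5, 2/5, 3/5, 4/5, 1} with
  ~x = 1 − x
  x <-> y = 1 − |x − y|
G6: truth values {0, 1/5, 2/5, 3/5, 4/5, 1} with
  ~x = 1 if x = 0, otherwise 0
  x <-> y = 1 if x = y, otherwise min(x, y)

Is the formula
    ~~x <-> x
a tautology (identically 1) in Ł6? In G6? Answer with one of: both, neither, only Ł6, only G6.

only Ł6

In Ł6: every assignment gives 1 — tautology.
In G6: at x = 1/5 the value is 1/5 — not a tautology.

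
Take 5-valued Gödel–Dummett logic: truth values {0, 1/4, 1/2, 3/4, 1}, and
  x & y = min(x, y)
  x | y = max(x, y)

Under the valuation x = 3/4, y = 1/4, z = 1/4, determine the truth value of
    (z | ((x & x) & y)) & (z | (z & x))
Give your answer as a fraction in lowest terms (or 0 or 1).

x & x = 3/4 & 3/4 = 3/4
(x & x) & y = 3/4 & 1/4 = 1/4
z | ((x & x) & y) = 1/4 | 1/4 = 1/4
z & x = 1/4 & 3/4 = 1/4
z | (z & x) = 1/4 | 1/4 = 1/4
(z | ((x & x) & y)) & (z | (z & x)) = 1/4 & 1/4 = 1/4

1/4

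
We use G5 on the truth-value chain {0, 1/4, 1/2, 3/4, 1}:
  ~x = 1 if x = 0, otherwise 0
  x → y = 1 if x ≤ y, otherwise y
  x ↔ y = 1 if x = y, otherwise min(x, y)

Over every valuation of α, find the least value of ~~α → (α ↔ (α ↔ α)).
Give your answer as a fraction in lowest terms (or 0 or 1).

Take α = 1/4:
~α = ~1/4 = 0
~~α = ~0 = 1
α ↔ α = 1/4 ↔ 1/4 = 1
α ↔ (α ↔ α) = 1/4 ↔ 1 = 1/4
~~α → (α ↔ (α ↔ α)) = 1 → 1/4 = 1/4
No assignment yields a value below 1/4, so this is the minimum.

1/4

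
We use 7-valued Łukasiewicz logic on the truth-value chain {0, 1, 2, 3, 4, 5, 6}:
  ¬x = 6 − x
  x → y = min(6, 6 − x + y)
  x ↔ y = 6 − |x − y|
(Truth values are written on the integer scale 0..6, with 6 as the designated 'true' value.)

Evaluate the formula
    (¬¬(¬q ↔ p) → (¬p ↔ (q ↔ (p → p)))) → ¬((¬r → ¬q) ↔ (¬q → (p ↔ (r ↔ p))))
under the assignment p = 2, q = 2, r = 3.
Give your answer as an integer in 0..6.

1

¬q = ¬2 = 4
¬q ↔ p = 4 ↔ 2 = 4
¬(¬q ↔ p) = ¬4 = 2
¬¬(¬q ↔ p) = ¬2 = 4
¬p = ¬2 = 4
p → p = 2 → 2 = 6
q ↔ (p → p) = 2 ↔ 6 = 2
¬p ↔ (q ↔ (p → p)) = 4 ↔ 2 = 4
¬¬(¬q ↔ p) → (¬p ↔ (q ↔ (p → p))) = 4 → 4 = 6
¬r = ¬3 = 3
¬q = ¬2 = 4
¬r → ¬q = 3 → 4 = 6
¬q = ¬2 = 4
r ↔ p = 3 ↔ 2 = 5
p ↔ (r ↔ p) = 2 ↔ 5 = 3
¬q → (p ↔ (r ↔ p)) = 4 → 3 = 5
(¬r → ¬q) ↔ (¬q → (p ↔ (r ↔ p))) = 6 ↔ 5 = 5
¬((¬r → ¬q) ↔ (¬q → (p ↔ (r ↔ p)))) = ¬5 = 1
(¬¬(¬q ↔ p) → (¬p ↔ (q ↔ (p → p)))) → ¬((¬r → ¬q) ↔ (¬q → (p ↔ (r ↔ p)))) = 6 → 1 = 1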